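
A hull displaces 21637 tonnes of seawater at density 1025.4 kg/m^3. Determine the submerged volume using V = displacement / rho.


Formula: V = mass / rho
Step 1 — convert tonnes to kg: 21637 t * 1000 = 21637000 kg
Step 2 — V = 21637000 / 1025.4 ≈ 21101 m^3 (5 s.f.)

21101 m^3


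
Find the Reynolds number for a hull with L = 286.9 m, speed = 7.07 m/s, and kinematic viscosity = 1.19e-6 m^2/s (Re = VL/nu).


Formula: Re = V * L / nu
Step 1 — V * L = 7.07 * 286.9 = 2028.383 m^2/s
Step 2 — Re = 2028.383 / 1.19e-6 = 1.70e+09

1.70e+09


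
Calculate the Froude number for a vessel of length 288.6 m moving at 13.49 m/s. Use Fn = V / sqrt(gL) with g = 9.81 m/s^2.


Formula: Fn = V / sqrt(g * L)
Step 1 — g * L = 9.81 * 288.6 = 2831.166
Step 2 — sqrt(g * L) = sqrt(2831.166) = 53.208702
Step 3 — Fn = 13.49 / 53.208702 ≈ 0.25353 (5 s.f.)

0.25353


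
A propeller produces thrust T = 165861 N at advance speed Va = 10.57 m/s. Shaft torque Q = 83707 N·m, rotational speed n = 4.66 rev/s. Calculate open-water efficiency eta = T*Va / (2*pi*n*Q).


Formula: eta = T * Va / (2 * pi * n * Q)
Step 1 — numerator = T * Va = 165861 * 10.57 = 1753150.77
Step 2 — 2 * pi * n = 2 * pi * 4.66 = 29.279644
Step 3 — denominator = 29.279644 * 83707 = 2450911.16
Step 4 — eta = 1753150.77 / 2450911.16 ≈ 0.71531 (5 s.f.)

0.71531


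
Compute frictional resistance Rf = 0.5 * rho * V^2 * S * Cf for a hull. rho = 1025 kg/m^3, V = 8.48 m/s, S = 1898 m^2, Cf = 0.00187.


Formula: Rf = 0.5 * rho * V^2 * S * Cf
Step 1 — V^2 = 8.48^2 = 71.9104
Step 2 — 0.5 * rho * V^2 = 0.5 * 1025 * 71.9104 = 36854.08
Step 3 — Rf = 36854.08 * 1898 * 0.00187 ≈ 130800 N (5 s.f.)

130800 N


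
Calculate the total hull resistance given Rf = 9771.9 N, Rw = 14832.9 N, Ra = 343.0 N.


Formula: Rt = Rf + Rw + Ra
Substituting: Rt = 9771.9 + 14832.9 + 343.0
Result: Rt = 24947.8 N

24947.8 N


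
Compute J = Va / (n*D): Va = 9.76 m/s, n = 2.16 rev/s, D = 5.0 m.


Formula: J = Va / (n * D)
Step 1 — n * D = 2.16 * 5.0 = 10.8
Step 2 — J = 9.76 / 10.8 ≈ 0.90370 (5 s.f.)

0.90370


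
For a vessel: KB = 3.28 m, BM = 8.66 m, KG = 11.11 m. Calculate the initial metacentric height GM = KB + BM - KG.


Formula: GM = KB + BM - KG
Step 1 — KM = KB + BM = 3.28 + 8.66 = 11.94 m
Step 2 — GM = KM - KG = 11.94 - 11.11 = 0.83 m

0.83 m


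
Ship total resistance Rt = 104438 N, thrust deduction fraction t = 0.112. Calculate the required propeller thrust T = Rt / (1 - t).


Formula: T = Rt / (1 - t)
Step 1 — (1 - t) = 1 - 0.112 = 0.888
Step 2 — T = 104438 / 0.888 ≈ 117610 N (5 s.f.)

117610 N


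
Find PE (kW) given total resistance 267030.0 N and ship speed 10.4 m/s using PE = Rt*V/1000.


Formula: PE = Rt * V / 1000 (kW)
Step 1 — PE (W) = 267030.0 * 10.4 = 2777112.0 W
Step 2 — PE (kW) = 2777112.0 / 1000 ≈ 2777.1 kW (5 s.f.)

2777.1 kW


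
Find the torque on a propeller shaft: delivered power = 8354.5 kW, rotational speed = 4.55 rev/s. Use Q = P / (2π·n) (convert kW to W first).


Formula: Q = P_W / (2 * pi * n)
Step 1 — P_W = 8354.5 kW * 1000 = 8354500.0 W
Step 2 — 2 * pi * n = 2 * pi * 4.55 = 28.588493
Step 3 — Q = 8354500.0 / 28.588493 ≈ 292230 N·m (5 s.f.)

292230 N·m


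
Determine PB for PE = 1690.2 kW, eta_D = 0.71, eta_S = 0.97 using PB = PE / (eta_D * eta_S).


Formula: PB = PE / (eta_D * eta_S)
Step 1 — combined efficiency = eta_D * eta_S = 0.71 * 0.97 = 0.6887
Step 2 — PB = 1690.2 / 0.6887 ≈ 2454.2 kW (5 s.f.)

2454.2 kW


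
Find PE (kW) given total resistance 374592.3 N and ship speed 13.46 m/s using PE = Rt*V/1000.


Formula: PE = Rt * V / 1000 (kW)
Step 1 — PE (W) = 374592.3 * 13.46 = 5042012.358 W
Step 2 — PE (kW) = 5042012.358 / 1000 ≈ 5042.0 kW (5 s.f.)

5042.0 kW


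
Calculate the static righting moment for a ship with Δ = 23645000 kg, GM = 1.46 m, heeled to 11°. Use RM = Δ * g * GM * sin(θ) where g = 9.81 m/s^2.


Formula: GZ = GM * sin(theta); RM = disp * g * GZ
Step 1 — GZ = 1.46 * sin(11°) = 1.46 * 0.190809 = 0.278581 m
Step 2 — RM = 23645000 * 9.81 * 0.278581 ≈ 64619000 N·m (5 s.f.)

64619000 N·m


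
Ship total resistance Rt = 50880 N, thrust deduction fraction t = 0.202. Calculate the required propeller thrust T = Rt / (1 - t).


Formula: T = Rt / (1 - t)
Step 1 — (1 - t) = 1 - 0.202 = 0.798
Step 2 — T = 50880 / 0.798 ≈ 63759 N (5 s.f.)

63759 N


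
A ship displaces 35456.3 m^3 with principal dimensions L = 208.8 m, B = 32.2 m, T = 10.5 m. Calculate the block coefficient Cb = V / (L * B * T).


Formula: Cb = V / (L * B * T)
Step 1 — L * B * T = 208.8 * 32.2 * 10.5 = 70595.28 m^3
Step 2 — Cb = 35456.3 / 70595.28 ≈ 0.50225 (5 s.f.)

0.50225


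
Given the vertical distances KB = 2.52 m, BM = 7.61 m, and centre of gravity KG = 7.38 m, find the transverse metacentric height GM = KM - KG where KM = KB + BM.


Formula: GM = KB + BM - KG
Step 1 — KM = KB + BM = 2.52 + 7.61 = 10.13 m
Step 2 — GM = KM - KG = 10.13 - 7.38 = 2.75 m

2.75 m


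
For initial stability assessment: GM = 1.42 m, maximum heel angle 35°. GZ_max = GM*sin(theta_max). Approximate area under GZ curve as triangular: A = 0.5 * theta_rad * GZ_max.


Formula: GZ_max = GM * sin(theta); Area = 0.5 * theta_rad * GZ_max
Step 1 — GZ_max = 1.42 * sin(35°) = 1.42 * 0.573576 = 0.814478 m
Step 2 — theta_rad = 35 * pi/180 = 0.610865 rad
Step 3 — Area = 0.5 * 0.610865 * 0.814478 ≈ 0.24877 m·rad (5 s.f.)

0.24877 m·rad


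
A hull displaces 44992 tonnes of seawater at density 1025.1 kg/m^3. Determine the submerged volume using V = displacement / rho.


Formula: V = mass / rho
Step 1 — convert tonnes to kg: 44992 t * 1000 = 44992000 kg
Step 2 — V = 44992000 / 1025.1 ≈ 43890 m^3 (5 s.f.)

43890 m^3


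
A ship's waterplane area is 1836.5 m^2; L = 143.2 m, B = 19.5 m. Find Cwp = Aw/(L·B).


Formula: Cwp = Aw / (L * B)
Step 1 — L * B = 143.2 * 19.5 = 2792.4 m^2
Step 2 — Cwp = 1836.5 / 2792.4 ≈ 0.65768 (5 s.f.)

0.65768


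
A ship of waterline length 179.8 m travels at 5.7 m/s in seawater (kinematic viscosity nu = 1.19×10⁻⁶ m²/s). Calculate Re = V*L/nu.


Formula: Re = V * L / nu
Step 1 — V * L = 5.7 * 179.8 = 1024.86 m^2/s
Step 2 — Re = 1024.86 / 1.19e-6 = 8.61e+08

8.61e+08


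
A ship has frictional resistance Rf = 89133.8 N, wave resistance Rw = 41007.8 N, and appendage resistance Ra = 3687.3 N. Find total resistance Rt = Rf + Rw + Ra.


Formula: Rt = Rf + Rw + Ra
Substituting: Rt = 89133.8 + 41007.8 + 3687.3
Result: Rt = 133828.9 N

133828.9 N


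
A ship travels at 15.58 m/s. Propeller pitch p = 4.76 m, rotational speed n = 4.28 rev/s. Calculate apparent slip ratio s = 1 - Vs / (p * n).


Formula: s = 1 - Vs / (p * n)
Step 1 — p * n = 4.76 * 4.28 = 20.3728
Step 2 — Vs / (p*n) = 15.58 / 20.3728 = 0.764745 (6 d.p.)
Step 3 — s = 1 - 0.764745 = 0.235255

0.235255


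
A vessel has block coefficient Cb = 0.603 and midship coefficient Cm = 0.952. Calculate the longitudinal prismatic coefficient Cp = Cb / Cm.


Formula: Cp = Cb / Cm
Substituting: Cp = 0.603 / 0.952
Result: Cp ≈ 0.63340 (5 s.f.)

0.63340


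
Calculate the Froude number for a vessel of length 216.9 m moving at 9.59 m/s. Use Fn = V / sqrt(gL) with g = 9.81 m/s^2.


Formula: Fn = V / sqrt(g * L)
Step 1 — g * L = 9.81 * 216.9 = 2127.789
Step 2 — sqrt(g * L) = sqrt(2127.789) = 46.127963
Step 3 — Fn = 9.59 / 46.127963 ≈ 0.20790 (5 s.f.)

0.20790


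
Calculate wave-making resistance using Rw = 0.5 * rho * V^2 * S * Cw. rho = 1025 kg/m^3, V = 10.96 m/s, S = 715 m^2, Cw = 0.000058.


Formula: Rw = 0.5 * rho * V^2 * S * Cw
Step 1 — V^2 = 10.96^2 = 120.1216
Step 2 — 0.5 * rho * V^2 = 0.5 * 1025 * 120.1216 = 61562.32
Step 3 — Rw = 61562.32 * 715 * 0.000058 ≈ 2553.0 N (5 s.f.)

2553.0 N


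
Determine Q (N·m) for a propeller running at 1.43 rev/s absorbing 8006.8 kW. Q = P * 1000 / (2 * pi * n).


Formula: Q = P_W / (2 * pi * n)
Step 1 — P_W = 8006.8 kW * 1000 = 8006800.0 W
Step 2 — 2 * pi * n = 2 * pi * 1.43 = 8.984955
Step 3 — Q = 8006800.0 / 8.984955 ≈ 891130 N·m (5 s.f.)

891130 N·m


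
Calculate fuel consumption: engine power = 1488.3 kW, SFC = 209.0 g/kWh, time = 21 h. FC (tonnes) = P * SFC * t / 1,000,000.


Formula: FC (tonnes) = P * SFC * t / 1,000,000
Step 1 — P * SFC * t = 1488.3 * 209.0 * 21 = 6532148.7 g
Step 2 — FC (tonnes) = 6532148.7 / 1,000,000 ≈ 6.5321 tonnes (5 s.f.)

6.5321 tonnes


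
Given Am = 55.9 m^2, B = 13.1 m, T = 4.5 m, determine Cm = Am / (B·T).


Formula: Cm = Am / (B * T)
Step 1 — B * T = 13.1 * 4.5 = 58.95 m^2
Step 2 — Cm = 55.9 / 58.95 ≈ 0.94826 (5 s.f.)

0.94826


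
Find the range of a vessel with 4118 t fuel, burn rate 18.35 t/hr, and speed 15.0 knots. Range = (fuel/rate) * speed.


Formula: endurance = fuel / rate; range = endurance * speed
Step 1 — endurance = 4118 / 18.35 = 224.4142 hours
Step 2 — range = 224.4142 * 15.0 ≈ 3366.2 nautical miles (5 s.f.)

3366.2 NM


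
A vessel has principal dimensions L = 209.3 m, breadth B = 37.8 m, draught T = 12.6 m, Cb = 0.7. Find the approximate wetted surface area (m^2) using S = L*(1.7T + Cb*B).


Formula: S = 1.7*L*T + V/T with V = Cb*L*B*T, i.e. S = L * (1.7*T + Cb*B)
Step 1 — 1.7*T = 1.7 * 12.6 = 21.42 m
Step 2 — Cb*B = 0.7 * 37.8 = 26.46 m
Step 3 — 1.7*T + Cb*B = 21.42 + 26.46 = 47.88 m
Step 4 — S = 209.3 * 47.88 ≈ 10021 m^2 (5 s.f.)

10021 m^2


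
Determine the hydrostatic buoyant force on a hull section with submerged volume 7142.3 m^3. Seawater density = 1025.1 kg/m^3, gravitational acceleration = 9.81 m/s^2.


Formula: Fb = rho * g * V
Substituting: Fb = 1025.1 * 9.81 * 7142.3
Intermediate: 1025.1 * 9.81 = 10056.231
Result: Fb = 10056.231 * 7142.3 ≈ 71825000 N (5 s.f.)

71825000 N


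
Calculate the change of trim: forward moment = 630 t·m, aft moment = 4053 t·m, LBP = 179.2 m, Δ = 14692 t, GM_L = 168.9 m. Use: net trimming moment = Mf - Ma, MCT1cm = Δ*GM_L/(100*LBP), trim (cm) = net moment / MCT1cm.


Formula: net trimming moment = Mf - Ma; MCT1cm = Δ*GM_L/(100*LBP); trim = net moment / MCT1cm
Step 1 — net trimming moment = 630 - 4053 = -3423 t·m
Step 2 — MCT1cm = 14692 * 168.9 / (100 * 179.2) = 138.4754 t·m/cm
Step 3 — trim = -3423 / 138.4754 ≈ -24.719 cm (5 s.f.)

-24.719 cm


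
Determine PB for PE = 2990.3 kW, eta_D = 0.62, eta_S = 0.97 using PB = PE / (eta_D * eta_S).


Formula: PB = PE / (eta_D * eta_S)
Step 1 — combined efficiency = eta_D * eta_S = 0.62 * 0.97 = 0.6014
Step 2 — PB = 2990.3 / 0.6014 ≈ 4972.2 kW (5 s.f.)

4972.2 kW


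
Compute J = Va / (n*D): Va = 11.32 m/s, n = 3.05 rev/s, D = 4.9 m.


Formula: J = Va / (n * D)
Step 1 — n * D = 3.05 * 4.9 = 14.945
Step 2 — J = 11.32 / 14.945 ≈ 0.75744 (5 s.f.)

0.75744


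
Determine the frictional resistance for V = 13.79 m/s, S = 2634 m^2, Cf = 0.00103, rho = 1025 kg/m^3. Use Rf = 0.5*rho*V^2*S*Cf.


Formula: Rf = 0.5 * rho * V^2 * S * Cf
Step 1 — V^2 = 13.79^2 = 190.1641
Step 2 — 0.5 * rho * V^2 = 0.5 * 1025 * 190.1641 = 97459.10125
Step 3 — Rf = 97459.10125 * 2634 * 0.00103 ≈ 264410 N (5 s.f.)

264410 N


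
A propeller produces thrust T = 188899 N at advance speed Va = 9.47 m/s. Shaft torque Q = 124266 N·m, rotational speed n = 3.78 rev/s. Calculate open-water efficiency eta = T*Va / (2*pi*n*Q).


Formula: eta = T * Va / (2 * pi * n * Q)
Step 1 — numerator = T * Va = 188899 * 9.47 = 1788873.53
Step 2 — 2 * pi * n = 2 * pi * 3.78 = 23.75044
Step 3 — denominator = 23.75044 * 124266 = 2951372.18
Step 4 — eta = 1788873.53 / 2951372.18 ≈ 0.60612 (5 s.f.)

0.60612


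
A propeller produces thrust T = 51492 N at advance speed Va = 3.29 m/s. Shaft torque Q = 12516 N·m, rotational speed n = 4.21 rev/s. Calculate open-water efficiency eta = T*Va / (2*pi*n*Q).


Formula: eta = T * Va / (2 * pi * n * Q)
Step 1 — numerator = T * Va = 51492 * 3.29 = 169408.68
Step 2 — 2 * pi * n = 2 * pi * 4.21 = 26.45221
Step 3 — denominator = 26.45221 * 12516 = 331075.86
Step 4 — eta = 169408.68 / 331075.86 ≈ 0.51169 (5 s.f.)

0.51169


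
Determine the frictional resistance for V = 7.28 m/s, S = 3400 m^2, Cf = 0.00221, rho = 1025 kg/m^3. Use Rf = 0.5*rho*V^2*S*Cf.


Formula: Rf = 0.5 * rho * V^2 * S * Cf
Step 1 — V^2 = 7.28^2 = 52.9984
Step 2 — 0.5 * rho * V^2 = 0.5 * 1025 * 52.9984 = 27161.68
Step 3 — Rf = 27161.68 * 3400 * 0.00221 ≈ 204090 N (5 s.f.)

204090 N


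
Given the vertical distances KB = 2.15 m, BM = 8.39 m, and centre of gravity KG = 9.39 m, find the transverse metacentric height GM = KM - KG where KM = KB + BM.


Formula: GM = KB + BM - KG
Step 1 — KM = KB + BM = 2.15 + 8.39 = 10.54 m
Step 2 — GM = KM - KG = 10.54 - 9.39 = 1.15 m

1.15 m


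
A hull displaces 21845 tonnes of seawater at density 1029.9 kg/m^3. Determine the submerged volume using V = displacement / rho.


Formula: V = mass / rho
Step 1 — convert tonnes to kg: 21845 t * 1000 = 21845000 kg
Step 2 — V = 21845000 / 1029.9 ≈ 21211 m^3 (5 s.f.)

21211 m^3


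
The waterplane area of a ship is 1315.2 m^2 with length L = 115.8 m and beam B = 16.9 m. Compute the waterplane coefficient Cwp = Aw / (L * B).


Formula: Cwp = Aw / (L * B)
Step 1 — L * B = 115.8 * 16.9 = 1957.02 m^2
Step 2 — Cwp = 1315.2 / 1957.02 ≈ 0.67204 (5 s.f.)

0.67204


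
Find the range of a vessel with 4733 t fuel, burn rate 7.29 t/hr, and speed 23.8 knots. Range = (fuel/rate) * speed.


Formula: endurance = fuel / rate; range = endurance * speed
Step 1 — endurance = 4733 / 7.29 = 649.2455 hours
Step 2 — range = 649.2455 * 23.8 ≈ 15452 nautical miles (5 s.f.)

15452 NM


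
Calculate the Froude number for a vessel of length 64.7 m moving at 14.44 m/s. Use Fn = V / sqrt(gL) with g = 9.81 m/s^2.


Formula: Fn = V / sqrt(g * L)
Step 1 — g * L = 9.81 * 64.7 = 634.707
Step 2 — sqrt(g * L) = sqrt(634.707) = 25.193392
Step 3 — Fn = 14.44 / 25.193392 ≈ 0.57317 (5 s.f.)

0.57317


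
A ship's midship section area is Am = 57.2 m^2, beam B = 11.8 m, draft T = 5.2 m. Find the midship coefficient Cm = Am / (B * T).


Formula: Cm = Am / (B * T)
Step 1 — B * T = 11.8 * 5.2 = 61.36 m^2
Step 2 — Cm = 57.2 / 61.36 ≈ 0.93220 (5 s.f.)

0.93220


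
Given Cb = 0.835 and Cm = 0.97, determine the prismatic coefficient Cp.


Formula: Cp = Cb / Cm
Substituting: Cp = 0.835 / 0.97
Result: Cp ≈ 0.86082 (5 s.f.)

0.86082


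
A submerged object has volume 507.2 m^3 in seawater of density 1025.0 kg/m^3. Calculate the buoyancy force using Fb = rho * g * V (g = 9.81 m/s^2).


Formula: Fb = rho * g * V
Substituting: Fb = 1025.0 * 9.81 * 507.2
Intermediate: 1025.0 * 9.81 = 10055.25
Result: Fb = 10055.25 * 507.2 ≈ 5100000 N (5 s.f.)

5100000 N


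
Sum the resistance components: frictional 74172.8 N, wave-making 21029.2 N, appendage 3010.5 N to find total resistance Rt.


Formula: Rt = Rf + Rw + Ra
Substituting: Rt = 74172.8 + 21029.2 + 3010.5
Result: Rt = 98212.5 N

98212.5 N


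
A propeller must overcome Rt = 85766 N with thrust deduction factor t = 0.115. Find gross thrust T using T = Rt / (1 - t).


Formula: T = Rt / (1 - t)
Step 1 — (1 - t) = 1 - 0.115 = 0.885
Step 2 — T = 85766 / 0.885 ≈ 96911 N (5 s.f.)

96911 N


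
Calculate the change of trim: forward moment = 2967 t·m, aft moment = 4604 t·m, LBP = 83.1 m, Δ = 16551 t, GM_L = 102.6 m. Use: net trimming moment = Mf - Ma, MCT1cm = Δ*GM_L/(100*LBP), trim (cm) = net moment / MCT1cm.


Formula: net trimming moment = Mf - Ma; MCT1cm = Δ*GM_L/(100*LBP); trim = net moment / MCT1cm
Step 1 — net trimming moment = 2967 - 4604 = -1637 t·m
Step 2 — MCT1cm = 16551 * 102.6 / (100 * 83.1) = 204.3481 t·m/cm
Step 3 — trim = -1637 / 204.3481 ≈ -8.0108 cm (5 s.f.)

-8.0108 cm


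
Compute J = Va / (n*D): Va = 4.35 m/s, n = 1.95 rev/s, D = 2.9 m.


Formula: J = Va / (n * D)
Step 1 — n * D = 1.95 * 2.9 = 5.655
Step 2 — J = 4.35 / 5.655 ≈ 0.76923 (5 s.f.)

0.76923


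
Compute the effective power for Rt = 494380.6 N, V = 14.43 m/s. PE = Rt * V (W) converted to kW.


Formula: PE = Rt * V / 1000 (kW)
Step 1 — PE (W) = 494380.6 * 14.43 = 7133912.058 W
Step 2 — PE (kW) = 7133912.058 / 1000 ≈ 7133.9 kW (5 s.f.)

7133.9 kW


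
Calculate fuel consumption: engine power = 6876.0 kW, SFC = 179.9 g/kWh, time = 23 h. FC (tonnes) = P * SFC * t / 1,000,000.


Formula: FC (tonnes) = P * SFC * t / 1,000,000
Step 1 — P * SFC * t = 6876.0 * 179.9 * 23 = 28450825.2 g
Step 2 — FC (tonnes) = 28450825.2 / 1,000,000 ≈ 28.451 tonnes (5 s.f.)

28.451 tonnes


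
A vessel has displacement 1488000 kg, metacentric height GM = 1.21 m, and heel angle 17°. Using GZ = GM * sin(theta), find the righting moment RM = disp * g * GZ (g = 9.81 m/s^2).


Formula: GZ = GM * sin(theta); RM = disp * g * GZ
Step 1 — GZ = 1.21 * sin(17°) = 1.21 * 0.292372 = 0.35377 m
Step 2 — RM = 1488000 * 9.81 * 0.35377 ≈ 5164100 N·m (5 s.f.)

5164100 N·m


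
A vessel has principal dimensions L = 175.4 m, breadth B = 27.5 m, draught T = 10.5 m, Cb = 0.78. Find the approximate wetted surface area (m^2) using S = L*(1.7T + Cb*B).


Formula: S = 1.7*L*T + V/T with V = Cb*L*B*T, i.e. S = L * (1.7*T + Cb*B)
Step 1 — 1.7*T = 1.7 * 10.5 = 17.85 m
Step 2 — Cb*B = 0.78 * 27.5 = 21.45 m
Step 3 — 1.7*T + Cb*B = 17.85 + 21.45 = 39.3 m
Step 4 — S = 175.4 * 39.3 ≈ 6893.2 m^2 (5 s.f.)

6893.2 m^2


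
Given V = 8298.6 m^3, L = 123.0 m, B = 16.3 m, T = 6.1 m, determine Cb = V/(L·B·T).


Formula: Cb = V / (L * B * T)
Step 1 — L * B * T = 123.0 * 16.3 * 6.1 = 12229.89 m^3
Step 2 — Cb = 8298.6 / 12229.89 ≈ 0.67855 (5 s.f.)

0.67855


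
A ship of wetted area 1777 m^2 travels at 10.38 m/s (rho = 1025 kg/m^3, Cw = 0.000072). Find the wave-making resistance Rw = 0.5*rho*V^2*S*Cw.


Formula: Rw = 0.5 * rho * V^2 * S * Cw
Step 1 — V^2 = 10.38^2 = 107.7444
Step 2 — 0.5 * rho * V^2 = 0.5 * 1025 * 107.7444 = 55219.005
Step 3 — Rw = 55219.005 * 1777 * 0.000072 ≈ 7064.9 N (5 s.f.)

7064.9 N


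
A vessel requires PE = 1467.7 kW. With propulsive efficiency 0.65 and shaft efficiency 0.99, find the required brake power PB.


Formula: PB = PE / (eta_D * eta_S)
Step 1 — combined efficiency = eta_D * eta_S = 0.65 * 0.99 = 0.6435
Step 2 — PB = 1467.7 / 0.6435 ≈ 2280.8 kW (5 s.f.)

2280.8 kW


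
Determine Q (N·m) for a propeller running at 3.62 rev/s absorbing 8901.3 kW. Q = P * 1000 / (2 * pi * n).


Formula: Q = P_W / (2 * pi * n)
Step 1 — P_W = 8901.3 kW * 1000 = 8901300.0 W
Step 2 — 2 * pi * n = 2 * pi * 3.62 = 22.745131
Step 3 — Q = 8901300.0 / 22.745131 ≈ 391350 N·m (5 s.f.)

391350 N·m


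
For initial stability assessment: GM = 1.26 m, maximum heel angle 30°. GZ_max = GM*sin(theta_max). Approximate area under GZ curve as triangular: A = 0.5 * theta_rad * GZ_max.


Formula: GZ_max = GM * sin(theta); Area = 0.5 * theta_rad * GZ_max
Step 1 — GZ_max = 1.26 * sin(30°) = 1.26 * 0.5 = 0.63 m
Step 2 — theta_rad = 30 * pi/180 = 0.523599 rad
Step 3 — Area = 0.5 * 0.523599 * 0.63 ≈ 0.16493 m·rad (5 s.f.)

0.16493 m·rad


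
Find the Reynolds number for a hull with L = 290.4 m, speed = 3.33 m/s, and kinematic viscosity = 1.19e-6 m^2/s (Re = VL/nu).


Formula: Re = V * L / nu
Step 1 — V * L = 3.33 * 290.4 = 967.032 m^2/s
Step 2 — Re = 967.032 / 1.19e-6 = 8.13e+08

8.13e+08


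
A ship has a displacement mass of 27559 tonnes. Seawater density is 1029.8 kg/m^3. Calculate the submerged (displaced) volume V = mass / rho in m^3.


Formula: V = mass / rho
Step 1 — convert tonnes to kg: 27559 t * 1000 = 27559000 kg
Step 2 — V = 27559000 / 1029.8 ≈ 26762 m^3 (5 s.f.)

26762 m^3


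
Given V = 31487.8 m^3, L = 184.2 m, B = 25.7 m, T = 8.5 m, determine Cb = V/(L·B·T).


Formula: Cb = V / (L * B * T)
Step 1 — L * B * T = 184.2 * 25.7 * 8.5 = 40238.49 m^3
Step 2 — Cb = 31487.8 / 40238.49 ≈ 0.78253 (5 s.f.)

0.78253


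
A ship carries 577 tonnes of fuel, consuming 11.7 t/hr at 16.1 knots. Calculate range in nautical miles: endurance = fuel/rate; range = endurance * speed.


Formula: endurance = fuel / rate; range = endurance * speed
Step 1 — endurance = 577 / 11.7 = 49.3162 hours
Step 2 — range = 49.3162 * 16.1 ≈ 793.99 nautical miles (5 s.f.)

793.99 NM


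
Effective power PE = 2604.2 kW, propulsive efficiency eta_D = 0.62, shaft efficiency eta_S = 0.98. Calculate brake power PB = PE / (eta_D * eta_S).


Formula: PB = PE / (eta_D * eta_S)
Step 1 — combined efficiency = eta_D * eta_S = 0.62 * 0.98 = 0.6076
Step 2 — PB = 2604.2 / 0.6076 ≈ 4286.0 kW (5 s.f.)

4286.0 kW


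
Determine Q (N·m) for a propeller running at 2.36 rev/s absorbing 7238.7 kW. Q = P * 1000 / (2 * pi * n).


Formula: Q = P_W / (2 * pi * n)
Step 1 — P_W = 7238.7 kW * 1000 = 7238700.0 W
Step 2 — 2 * pi * n = 2 * pi * 2.36 = 14.828317
Step 3 — Q = 7238700.0 / 14.828317 ≈ 488170 N·m (5 s.f.)

488170 N·m


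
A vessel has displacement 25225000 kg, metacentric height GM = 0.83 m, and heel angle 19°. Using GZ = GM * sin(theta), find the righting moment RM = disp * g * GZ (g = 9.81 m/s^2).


Formula: GZ = GM * sin(theta); RM = disp * g * GZ
Step 1 — GZ = 0.83 * sin(19°) = 0.83 * 0.325568 = 0.270221 m
Step 2 — RM = 25225000 * 9.81 * 0.270221 ≈ 66868000 N·m (5 s.f.)

66868000 N·m


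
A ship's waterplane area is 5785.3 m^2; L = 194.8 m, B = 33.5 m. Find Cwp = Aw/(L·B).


Formula: Cwp = Aw / (L * B)
Step 1 — L * B = 194.8 * 33.5 = 6525.8 m^2
Step 2 — Cwp = 5785.3 / 6525.8 ≈ 0.88653 (5 s.f.)

0.88653


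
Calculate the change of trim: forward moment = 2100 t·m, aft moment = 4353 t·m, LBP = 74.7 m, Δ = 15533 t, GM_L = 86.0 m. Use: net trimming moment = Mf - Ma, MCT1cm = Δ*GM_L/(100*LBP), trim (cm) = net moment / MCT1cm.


Formula: net trimming moment = Mf - Ma; MCT1cm = Δ*GM_L/(100*LBP); trim = net moment / MCT1cm
Step 1 — net trimming moment = 2100 - 4353 = -2253 t·m
Step 2 — MCT1cm = 15533 * 86.0 / (100 * 74.7) = 178.827 t·m/cm
Step 3 — trim = -2253 / 178.827 ≈ -12.599 cm (5 s.f.)

-12.599 cm


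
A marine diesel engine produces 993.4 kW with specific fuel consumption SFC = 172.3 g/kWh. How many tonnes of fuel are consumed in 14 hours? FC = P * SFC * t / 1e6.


Formula: FC (tonnes) = P * SFC * t / 1,000,000
Step 1 — P * SFC * t = 993.4 * 172.3 * 14 = 2396279.48 g
Step 2 — FC (tonnes) = 2396279.48 / 1,000,000 ≈ 2.3963 tonnes (5 s.f.)

2.3963 tonnes


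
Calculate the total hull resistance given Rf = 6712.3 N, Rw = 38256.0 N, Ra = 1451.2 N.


Formula: Rt = Rf + Rw + Ra
Substituting: Rt = 6712.3 + 38256.0 + 1451.2
Result: Rt = 46419.5 N

46419.5 N


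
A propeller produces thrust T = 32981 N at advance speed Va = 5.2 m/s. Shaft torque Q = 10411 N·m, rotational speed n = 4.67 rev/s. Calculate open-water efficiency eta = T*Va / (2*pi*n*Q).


Formula: eta = T * Va / (2 * pi * n * Q)
Step 1 — numerator = T * Va = 32981 * 5.2 = 171501.2
Step 2 — 2 * pi * n = 2 * pi * 4.67 = 29.342475
Step 3 — denominator = 29.342475 * 10411 = 305484.51
Step 4 — eta = 171501.2 / 305484.51 ≈ 0.56141 (5 s.f.)

0.56141


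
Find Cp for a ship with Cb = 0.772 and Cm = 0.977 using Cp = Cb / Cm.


Formula: Cp = Cb / Cm
Substituting: Cp = 0.772 / 0.977
Result: Cp ≈ 0.79017 (5 s.f.)

0.79017


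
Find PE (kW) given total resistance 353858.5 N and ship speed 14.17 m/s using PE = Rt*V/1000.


Formula: PE = Rt * V / 1000 (kW)
Step 1 — PE (W) = 353858.5 * 14.17 = 5014174.945 W
Step 2 — PE (kW) = 5014174.945 / 1000 ≈ 5014.2 kW (5 s.f.)

5014.2 kW


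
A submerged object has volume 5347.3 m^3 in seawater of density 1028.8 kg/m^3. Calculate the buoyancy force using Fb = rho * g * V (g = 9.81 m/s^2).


Formula: Fb = rho * g * V
Substituting: Fb = 1028.8 * 9.81 * 5347.3
Intermediate: 1028.8 * 9.81 = 10092.528
Result: Fb = 10092.528 * 5347.3 ≈ 53968000 N (5 s.f.)

53968000 N


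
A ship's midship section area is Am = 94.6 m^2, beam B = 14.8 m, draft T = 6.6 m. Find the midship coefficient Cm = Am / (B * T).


Formula: Cm = Am / (B * T)
Step 1 — B * T = 14.8 * 6.6 = 97.68 m^2
Step 2 — Cm = 94.6 / 97.68 ≈ 0.96847 (5 s.f.)

0.96847


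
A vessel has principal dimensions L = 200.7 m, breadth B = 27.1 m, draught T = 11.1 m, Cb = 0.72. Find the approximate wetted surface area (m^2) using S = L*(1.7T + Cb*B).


Formula: S = 1.7*L*T + V/T with V = Cb*L*B*T, i.e. S = L * (1.7*T + Cb*B)
Step 1 — 1.7*T = 1.7 * 11.1 = 18.87 m
Step 2 — Cb*B = 0.72 * 27.1 = 19.512 m
Step 3 — 1.7*T + Cb*B = 18.87 + 19.512 = 38.382 m
Step 4 — S = 200.7 * 38.382 ≈ 7703.3 m^2 (5 s.f.)

7703.3 m^2


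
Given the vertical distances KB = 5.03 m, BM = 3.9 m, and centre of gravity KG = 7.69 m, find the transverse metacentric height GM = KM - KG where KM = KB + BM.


Formula: GM = KB + BM - KG
Step 1 — KM = KB + BM = 5.03 + 3.9 = 8.93 m
Step 2 — GM = KM - KG = 8.93 - 7.69 = 1.24 m

1.24 m


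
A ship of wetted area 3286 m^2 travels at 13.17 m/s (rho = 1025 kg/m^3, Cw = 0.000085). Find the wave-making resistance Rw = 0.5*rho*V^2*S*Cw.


Formula: Rw = 0.5 * rho * V^2 * S * Cw
Step 1 — V^2 = 13.17^2 = 173.4489
Step 2 — 0.5 * rho * V^2 = 0.5 * 1025 * 173.4489 = 88892.56125
Step 3 — Rw = 88892.56125 * 3286 * 0.000085 ≈ 24829 N (5 s.f.)

24829 N


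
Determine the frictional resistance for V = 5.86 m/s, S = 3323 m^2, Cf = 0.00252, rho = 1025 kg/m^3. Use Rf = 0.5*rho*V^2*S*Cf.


Formula: Rf = 0.5 * rho * V^2 * S * Cf
Step 1 — V^2 = 5.86^2 = 34.3396
Step 2 — 0.5 * rho * V^2 = 0.5 * 1025 * 34.3396 = 17599.045
Step 3 — Rf = 17599.045 * 3323 * 0.00252 ≈ 147370 N (5 s.f.)

147370 N


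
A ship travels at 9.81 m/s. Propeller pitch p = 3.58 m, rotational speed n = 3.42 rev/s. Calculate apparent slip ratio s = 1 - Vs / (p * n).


Formula: s = 1 - Vs / (p * n)
Step 1 — p * n = 3.58 * 3.42 = 12.2436
Step 2 — Vs / (p*n) = 9.81 / 12.2436 = 0.801235 (6 d.p.)
Step 3 — s = 1 - 0.801235 = 0.198765

0.198765


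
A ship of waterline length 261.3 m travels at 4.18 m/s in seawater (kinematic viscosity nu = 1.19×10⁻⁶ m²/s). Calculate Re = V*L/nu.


Formula: Re = V * L / nu
Step 1 — V * L = 4.18 * 261.3 = 1092.234 m^2/s
Step 2 — Re = 1092.234 / 1.19e-6 = 9.18e+08

9.18e+08


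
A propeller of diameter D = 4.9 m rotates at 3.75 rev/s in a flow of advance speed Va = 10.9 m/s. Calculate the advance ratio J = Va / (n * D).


Formula: J = Va / (n * D)
Step 1 — n * D = 3.75 * 4.9 = 18.375
Step 2 — J = 10.9 / 18.375 ≈ 0.59320 (5 s.f.)

0.59320


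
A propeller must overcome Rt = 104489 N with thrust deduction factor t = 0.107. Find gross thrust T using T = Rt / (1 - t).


Formula: T = Rt / (1 - t)
Step 1 — (1 - t) = 1 - 0.107 = 0.893
Step 2 — T = 104489 / 0.893 ≈ 117010 N (5 s.f.)

117010 N


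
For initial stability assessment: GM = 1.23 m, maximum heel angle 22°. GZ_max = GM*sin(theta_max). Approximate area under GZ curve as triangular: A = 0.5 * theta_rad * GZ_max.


Formula: GZ_max = GM * sin(theta); Area = 0.5 * theta_rad * GZ_max
Step 1 — GZ_max = 1.23 * sin(22°) = 1.23 * 0.374607 = 0.460767 m
Step 2 — theta_rad = 22 * pi/180 = 0.383972 rad
Step 3 — Area = 0.5 * 0.383972 * 0.460767 ≈ 0.088461 m·rad (5 s.f.)

0.088461 m·rad


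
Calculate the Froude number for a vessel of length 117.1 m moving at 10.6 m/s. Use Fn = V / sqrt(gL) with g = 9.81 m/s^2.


Formula: Fn = V / sqrt(g * L)
Step 1 — g * L = 9.81 * 117.1 = 1148.751
Step 2 — sqrt(g * L) = sqrt(1148.751) = 33.893229
Step 3 — Fn = 10.6 / 33.893229 ≈ 0.31275 (5 s.f.)

0.31275


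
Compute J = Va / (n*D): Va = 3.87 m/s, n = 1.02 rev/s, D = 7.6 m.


Formula: J = Va / (n * D)
Step 1 — n * D = 1.02 * 7.6 = 7.752
Step 2 — J = 3.87 / 7.752 ≈ 0.49923 (5 s.f.)

0.49923


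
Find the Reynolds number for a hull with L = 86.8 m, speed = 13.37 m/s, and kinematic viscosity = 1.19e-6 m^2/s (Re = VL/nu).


Formula: Re = V * L / nu
Step 1 — V * L = 13.37 * 86.8 = 1160.516 m^2/s
Step 2 — Re = 1160.516 / 1.19e-6 = 9.75e+08

9.75e+08


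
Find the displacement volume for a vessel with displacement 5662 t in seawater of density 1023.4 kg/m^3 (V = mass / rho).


Formula: V = mass / rho
Step 1 — convert tonnes to kg: 5662 t * 1000 = 5662000 kg
Step 2 — V = 5662000 / 1023.4 ≈ 5532.5 m^3 (5 s.f.)

5532.5 m^3


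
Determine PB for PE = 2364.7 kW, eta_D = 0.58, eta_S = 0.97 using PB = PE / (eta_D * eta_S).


Formula: PB = PE / (eta_D * eta_S)
Step 1 — combined efficiency = eta_D * eta_S = 0.58 * 0.97 = 0.5626
Step 2 — PB = 2364.7 / 0.5626 ≈ 4203.2 kW (5 s.f.)

4203.2 kW


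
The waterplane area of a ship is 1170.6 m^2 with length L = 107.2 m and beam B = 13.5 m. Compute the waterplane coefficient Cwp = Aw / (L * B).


Formula: Cwp = Aw / (L * B)
Step 1 — L * B = 107.2 * 13.5 = 1447.2 m^2
Step 2 — Cwp = 1170.6 / 1447.2 ≈ 0.80887 (5 s.f.)

0.80887


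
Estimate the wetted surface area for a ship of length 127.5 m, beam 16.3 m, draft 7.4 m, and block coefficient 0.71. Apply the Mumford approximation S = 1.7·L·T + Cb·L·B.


Formula: S = 1.7*L*T + V/T with V = Cb*L*B*T, i.e. S = L * (1.7*T + Cb*B)
Step 1 — 1.7*T = 1.7 * 7.4 = 12.58 m
Step 2 — Cb*B = 0.71 * 16.3 = 11.573 m
Step 3 — 1.7*T + Cb*B = 12.58 + 11.573 = 24.153 m
Step 4 — S = 127.5 * 24.153 ≈ 3079.5 m^2 (5 s.f.)

3079.5 m^2


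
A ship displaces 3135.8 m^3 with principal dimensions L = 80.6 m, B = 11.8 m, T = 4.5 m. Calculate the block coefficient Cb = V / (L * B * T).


Formula: Cb = V / (L * B * T)
Step 1 — L * B * T = 80.6 * 11.8 * 4.5 = 4279.86 m^3
Step 2 — Cb = 3135.8 / 4279.86 ≈ 0.73269 (5 s.f.)

0.73269


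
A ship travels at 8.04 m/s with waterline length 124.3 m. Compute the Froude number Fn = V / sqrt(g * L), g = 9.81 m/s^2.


Formula: Fn = V / sqrt(g * L)
Step 1 — g * L = 9.81 * 124.3 = 1219.383
Step 2 — sqrt(g * L) = sqrt(1219.383) = 34.919665
Step 3 — Fn = 8.04 / 34.919665 ≈ 0.23024 (5 s.f.)

0.23024


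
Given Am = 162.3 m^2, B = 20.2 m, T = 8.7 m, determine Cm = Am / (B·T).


Formula: Cm = Am / (B * T)
Step 1 — B * T = 20.2 * 8.7 = 175.74 m^2
Step 2 — Cm = 162.3 / 175.74 ≈ 0.92352 (5 s.f.)

0.92352


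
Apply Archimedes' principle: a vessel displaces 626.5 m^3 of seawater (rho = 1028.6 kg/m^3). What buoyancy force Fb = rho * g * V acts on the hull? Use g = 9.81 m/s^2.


Formula: Fb = rho * g * V
Substituting: Fb = 1028.6 * 9.81 * 626.5
Intermediate: 1028.6 * 9.81 = 10090.566
Result: Fb = 10090.566 * 626.5 ≈ 6321700 N (5 s.f.)

6321700 N


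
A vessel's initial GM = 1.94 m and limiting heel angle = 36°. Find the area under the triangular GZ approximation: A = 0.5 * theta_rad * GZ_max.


Formula: GZ_max = GM * sin(theta); Area = 0.5 * theta_rad * GZ_max
Step 1 — GZ_max = 1.94 * sin(36°) = 1.94 * 0.587785 = 1.140303 m
Step 2 — theta_rad = 36 * pi/180 = 0.628319 rad
Step 3 — Area = 0.5 * 0.628319 * 1.140303 ≈ 0.35824 m·rad (5 s.f.)

0.35824 m·rad


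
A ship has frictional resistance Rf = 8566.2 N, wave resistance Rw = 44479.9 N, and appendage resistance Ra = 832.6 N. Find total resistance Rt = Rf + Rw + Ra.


Formula: Rt = Rf + Rw + Ra
Substituting: Rt = 8566.2 + 44479.9 + 832.6
Result: Rt = 53878.7 N

53878.7 N


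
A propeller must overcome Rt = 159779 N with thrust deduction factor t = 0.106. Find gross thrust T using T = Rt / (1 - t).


Formula: T = Rt / (1 - t)
Step 1 — (1 - t) = 1 - 0.106 = 0.894
Step 2 — T = 159779 / 0.894 ≈ 178720 N (5 s.f.)

178720 N


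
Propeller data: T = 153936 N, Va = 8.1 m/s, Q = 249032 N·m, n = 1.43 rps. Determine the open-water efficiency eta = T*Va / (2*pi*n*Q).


Formula: eta = T * Va / (2 * pi * n * Q)
Step 1 — numerator = T * Va = 153936 * 8.1 = 1246881.6
Step 2 — 2 * pi * n = 2 * pi * 1.43 = 8.984955
Step 3 — denominator = 8.984955 * 249032 = 2237541.31
Step 4 — eta = 1246881.6 / 2237541.31 ≈ 0.55726 (5 s.f.)

0.55726


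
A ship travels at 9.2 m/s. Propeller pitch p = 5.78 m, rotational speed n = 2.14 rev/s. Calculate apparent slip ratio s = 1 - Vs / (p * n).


Formula: s = 1 - Vs / (p * n)
Step 1 — p * n = 5.78 * 2.14 = 12.3692
Step 2 — Vs / (p*n) = 9.2 / 12.3692 = 0.743783 (6 d.p.)
Step 3 — s = 1 - 0.743783 = 0.256217

0.256217


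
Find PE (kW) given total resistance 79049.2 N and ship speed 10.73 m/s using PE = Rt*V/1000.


Formula: PE = Rt * V / 1000 (kW)
Step 1 — PE (W) = 79049.2 * 10.73 = 848197.916 W
Step 2 — PE (kW) = 848197.916 / 1000 ≈ 848.20 kW (5 s.f.)

848.20 kW


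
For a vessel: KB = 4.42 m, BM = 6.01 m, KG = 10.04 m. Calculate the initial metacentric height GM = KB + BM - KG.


Formula: GM = KB + BM - KG
Step 1 — KM = KB + BM = 4.42 + 6.01 = 10.43 m
Step 2 — GM = KM - KG = 10.43 - 10.04 = 0.39 m

0.39 m


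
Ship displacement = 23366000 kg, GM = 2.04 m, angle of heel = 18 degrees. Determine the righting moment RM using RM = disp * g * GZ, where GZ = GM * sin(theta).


Formula: GZ = GM * sin(theta); RM = disp * g * GZ
Step 1 — GZ = 2.04 * sin(18°) = 2.04 * 0.309017 = 0.630395 m
Step 2 — RM = 23366000 * 9.81 * 0.630395 ≈ 144500000 N·m (5 s.f.)

144500000 N·m


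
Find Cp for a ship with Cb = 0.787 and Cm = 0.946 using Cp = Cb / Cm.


Formula: Cp = Cb / Cm
Substituting: Cp = 0.787 / 0.946
Result: Cp ≈ 0.83192 (5 s.f.)

0.83192


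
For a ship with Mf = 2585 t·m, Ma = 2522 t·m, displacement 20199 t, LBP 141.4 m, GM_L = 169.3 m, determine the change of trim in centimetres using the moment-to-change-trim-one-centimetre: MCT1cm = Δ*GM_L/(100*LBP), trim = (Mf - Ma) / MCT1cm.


Formula: net trimming moment = Mf - Ma; MCT1cm = Δ*GM_L/(100*LBP); trim = net moment / MCT1cm
Step 1 — net trimming moment = 2585 - 2522 = 63 t·m
Step 2 — MCT1cm = 20199 * 169.3 / (100 * 141.4) = 241.8452 t·m/cm
Step 3 — trim = 63 / 241.8452 ≈ 0.26050 cm (5 s.f.)

0.26050 cm


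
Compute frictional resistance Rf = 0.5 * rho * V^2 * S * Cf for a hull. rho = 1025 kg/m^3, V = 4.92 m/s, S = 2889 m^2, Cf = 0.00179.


Formula: Rf = 0.5 * rho * V^2 * S * Cf
Step 1 — V^2 = 4.92^2 = 24.2064
Step 2 — 0.5 * rho * V^2 = 0.5 * 1025 * 24.2064 = 12405.78
Step 3 — Rf = 12405.78 * 2889 * 0.00179 ≈ 64154 N (5 s.f.)

64154 N


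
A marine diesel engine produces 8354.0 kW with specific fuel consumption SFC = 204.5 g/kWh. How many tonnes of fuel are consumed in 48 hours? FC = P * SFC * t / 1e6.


Formula: FC (tonnes) = P * SFC * t / 1,000,000
Step 1 — P * SFC * t = 8354.0 * 204.5 * 48 = 82002864.0 g
Step 2 — FC (tonnes) = 82002864.0 / 1,000,000 ≈ 82.003 tonnes (5 s.f.)

82.003 tonnes


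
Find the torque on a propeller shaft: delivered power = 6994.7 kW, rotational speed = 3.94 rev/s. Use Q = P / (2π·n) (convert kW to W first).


Formula: Q = P_W / (2 * pi * n)
Step 1 — P_W = 6994.7 kW * 1000 = 6994700.0 W
Step 2 — 2 * pi * n = 2 * pi * 3.94 = 24.75575
Step 3 — Q = 6994700.0 / 24.75575 ≈ 282550 N·m (5 s.f.)

282550 N·m


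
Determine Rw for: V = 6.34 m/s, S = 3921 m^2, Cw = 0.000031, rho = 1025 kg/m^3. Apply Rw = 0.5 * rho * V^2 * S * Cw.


Formula: Rw = 0.5 * rho * V^2 * S * Cw
Step 1 — V^2 = 6.34^2 = 40.1956
Step 2 — 0.5 * rho * V^2 = 0.5 * 1025 * 40.1956 = 20600.245
Step 3 — Rw = 20600.245 * 3921 * 0.000031 ≈ 2504.0 N (5 s.f.)

2504.0 N


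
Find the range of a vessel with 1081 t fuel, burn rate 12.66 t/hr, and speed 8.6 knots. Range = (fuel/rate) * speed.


Formula: endurance = fuel / rate; range = endurance * speed
Step 1 — endurance = 1081 / 12.66 = 85.387 hours
Step 2 — range = 85.387 * 8.6 ≈ 734.33 nautical miles (5 s.f.)

734.33 NM


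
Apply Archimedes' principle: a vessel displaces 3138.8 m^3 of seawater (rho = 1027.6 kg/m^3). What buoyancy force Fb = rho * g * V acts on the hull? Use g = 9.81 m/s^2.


Formula: Fb = rho * g * V
Substituting: Fb = 1027.6 * 9.81 * 3138.8
Intermediate: 1027.6 * 9.81 = 10080.756
Result: Fb = 10080.756 * 3138.8 ≈ 31641000 N (5 s.f.)

31641000 N


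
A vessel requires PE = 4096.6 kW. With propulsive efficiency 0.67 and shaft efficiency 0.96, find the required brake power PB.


Formula: PB = PE / (eta_D * eta_S)
Step 1 — combined efficiency = eta_D * eta_S = 0.67 * 0.96 = 0.6432
Step 2 — PB = 4096.6 / 0.6432 ≈ 6369.1 kW (5 s.f.)

6369.1 kW


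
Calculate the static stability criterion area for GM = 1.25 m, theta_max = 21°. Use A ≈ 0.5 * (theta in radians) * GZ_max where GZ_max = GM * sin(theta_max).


Formula: GZ_max = GM * sin(theta); Area = 0.5 * theta_rad * GZ_max
Step 1 — GZ_max = 1.25 * sin(21°) = 1.25 * 0.358368 = 0.44796 m
Step 2 — theta_rad = 21 * pi/180 = 0.366519 rad
Step 3 — Area = 0.5 * 0.366519 * 0.44796 ≈ 0.082093 m·rad (5 s.f.)

0.082093 m·rad


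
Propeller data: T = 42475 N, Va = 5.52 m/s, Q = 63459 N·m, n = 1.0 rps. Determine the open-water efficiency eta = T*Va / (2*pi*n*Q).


Formula: eta = T * Va / (2 * pi * n * Q)
Step 1 — numerator = T * Va = 42475 * 5.52 = 234462.0
Step 2 — 2 * pi * n = 2 * pi * 1.0 = 6.283185
Step 3 — denominator = 6.283185 * 63459 = 398724.64
Step 4 — eta = 234462.0 / 398724.64 ≈ 0.58803 (5 s.f.)

0.58803


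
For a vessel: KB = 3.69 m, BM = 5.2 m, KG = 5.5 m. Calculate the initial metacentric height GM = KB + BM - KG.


Formula: GM = KB + BM - KG
Step 1 — KM = KB + BM = 3.69 + 5.2 = 8.89 m
Step 2 — GM = KM - KG = 8.89 - 5.5 = 3.39 m

3.39 m


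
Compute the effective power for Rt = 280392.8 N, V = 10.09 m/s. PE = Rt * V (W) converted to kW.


Formula: PE = Rt * V / 1000 (kW)
Step 1 — PE (W) = 280392.8 * 10.09 = 2829163.352 W
Step 2 — PE (kW) = 2829163.352 / 1000 ≈ 2829.2 kW (5 s.f.)

2829.2 kW


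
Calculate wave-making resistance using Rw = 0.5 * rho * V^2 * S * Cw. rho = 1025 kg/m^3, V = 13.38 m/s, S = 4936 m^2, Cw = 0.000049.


Formula: Rw = 0.5 * rho * V^2 * S * Cw
Step 1 — V^2 = 13.38^2 = 179.0244
Step 2 — 0.5 * rho * V^2 = 0.5 * 1025 * 179.0244 = 91750.005
Step 3 — Rw = 91750.005 * 4936 * 0.000049 ≈ 22191 N (5 s.f.)

22191 N


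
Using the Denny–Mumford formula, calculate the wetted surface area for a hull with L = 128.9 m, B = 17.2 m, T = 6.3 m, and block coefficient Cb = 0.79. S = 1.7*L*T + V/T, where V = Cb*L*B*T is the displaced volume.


Formula: S = 1.7*L*T + V/T with V = Cb*L*B*T, i.e. S = L * (1.7*T + Cb*B)
Step 1 — 1.7*T = 1.7 * 6.3 = 10.71 m
Step 2 — Cb*B = 0.79 * 17.2 = 13.588 m
Step 3 — 1.7*T + Cb*B = 10.71 + 13.588 = 24.298 m
Step 4 — S = 128.9 * 24.298 ≈ 3132.0 m^2 (5 s.f.)

3132.0 m^2


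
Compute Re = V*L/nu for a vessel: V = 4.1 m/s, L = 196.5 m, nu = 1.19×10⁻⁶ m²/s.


Formula: Re = V * L / nu
Step 1 — V * L = 4.1 * 196.5 = 805.65 m^2/s
Step 2 — Re = 805.65 / 1.19e-6 = 6.77e+08

6.77e+08


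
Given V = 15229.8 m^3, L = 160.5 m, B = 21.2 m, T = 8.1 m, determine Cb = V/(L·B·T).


Formula: Cb = V / (L * B * T)
Step 1 — L * B * T = 160.5 * 21.2 * 8.1 = 27561.06 m^3
Step 2 — Cb = 15229.8 / 27561.06 ≈ 0.55258 (5 s.f.)

0.55258


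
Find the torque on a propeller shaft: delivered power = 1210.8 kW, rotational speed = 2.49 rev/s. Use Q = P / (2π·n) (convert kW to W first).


Formula: Q = P_W / (2 * pi * n)
Step 1 — P_W = 1210.8 kW * 1000 = 1210800.0 W
Step 2 — 2 * pi * n = 2 * pi * 2.49 = 15.645131
Step 3 — Q = 1210800.0 / 15.645131 ≈ 77391 N·m (5 s.f.)

77391 N·m


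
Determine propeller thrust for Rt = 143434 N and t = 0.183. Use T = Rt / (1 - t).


Formula: T = Rt / (1 - t)
Step 1 — (1 - t) = 1 - 0.183 = 0.817
Step 2 — T = 143434 / 0.817 ≈ 175560 N (5 s.f.)

175560 N


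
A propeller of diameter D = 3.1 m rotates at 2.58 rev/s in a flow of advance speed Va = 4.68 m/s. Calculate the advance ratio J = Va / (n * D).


Formula: J = Va / (n * D)
Step 1 — n * D = 2.58 * 3.1 = 7.998
Step 2 — J = 4.68 / 7.998 ≈ 0.58515 (5 s.f.)

0.58515
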